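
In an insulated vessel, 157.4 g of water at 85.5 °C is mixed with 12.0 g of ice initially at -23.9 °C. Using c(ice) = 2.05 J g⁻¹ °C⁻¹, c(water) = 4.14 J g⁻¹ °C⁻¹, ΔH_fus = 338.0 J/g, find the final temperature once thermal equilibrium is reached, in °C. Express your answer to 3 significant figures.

Heat to bring ice to 0 °C and melt it: q₁ = 12.0×2.05×23.9 + 12.0×338.0 = 4643.9 J
Heat the water can supply cooling to 0 °C: 157.4×4.14×85.5 = 55714.9 J > q₁, so all ice melts.
Energy balance: 157.4×4.14×(85.5 − T) = 4643.9 + 12.0×4.14×(T − 0)
651.636(85.5 − T) = 4643.9 + 49.68 T
55714.9 − 4643.9 = 701.316 T
T = 51071.0 / 701.316 = 72.82 °C

T_f = 72.8 °C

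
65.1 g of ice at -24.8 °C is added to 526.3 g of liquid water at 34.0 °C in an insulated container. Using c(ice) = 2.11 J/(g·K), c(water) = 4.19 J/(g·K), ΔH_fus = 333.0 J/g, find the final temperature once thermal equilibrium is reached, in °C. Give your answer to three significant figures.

Heat to bring ice to 0 °C and melt it: q₁ = 65.1×2.11×24.8 + 65.1×333.0 = 25085 J
Heat the water can supply cooling to 0 °C: 526.3×4.19×34.0 = 74976.7 J > q₁, so all ice melts.
Energy balance: 526.3×4.19×(34.0 − T) = 25085 + 65.1×4.19×(T − 0)
2205.197(34.0 − T) = 25085 + 272.769 T
74976.7 − 25085 = 2477.966 T
T = 49891.7 / 2477.966 = 20.13 °C

T_f = 20.1 °C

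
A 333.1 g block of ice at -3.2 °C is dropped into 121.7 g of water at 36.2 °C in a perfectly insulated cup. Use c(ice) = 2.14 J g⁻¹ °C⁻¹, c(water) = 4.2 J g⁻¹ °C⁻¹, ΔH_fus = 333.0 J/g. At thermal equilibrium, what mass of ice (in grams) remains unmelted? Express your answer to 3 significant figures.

Heat to warm all ice to 0 °C: 333.1×2.14×3.2 = 2281.1 J
Heat released by water cooling to 0 °C: 121.7×4.2×36.2 = 18503 J
18503 J < 2281.1 + 333.1×333.0 = 113203.4 J, so not all ice melts; final T = 0 °C.
Heat left for melting: 18503 − 2281.1 = 16221.9 J
Mass melted = 16221.9 / 333.0 = 48.71 g
Ice remaining = 333.1 − 48.71 = 284.39 g

m_ice remaining = 284 g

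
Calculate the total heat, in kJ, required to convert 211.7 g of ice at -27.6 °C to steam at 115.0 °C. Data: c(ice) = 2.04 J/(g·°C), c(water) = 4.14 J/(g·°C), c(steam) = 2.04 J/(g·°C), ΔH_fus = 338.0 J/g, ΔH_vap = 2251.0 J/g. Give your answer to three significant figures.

q = 654 kJ

q1 (heat ice -27.6→0.0 °C): 211.7 × 2.04 × 27.6 = 11920 J
q2 (melt at 0 °C): 211.7 × 338.0 = 71555 J
q3 (heat water 0.0→100.0 °C): 211.7 × 4.14 × 100.0 = 87644 J
q4 (vaporize at 100 °C): 211.7 × 2251.0 = 476537 J
q5 (heat steam 100.0→115.0 °C): 211.7 × 2.04 × 15.0 = 6478 J
Total: 11920 + 71555 + 87644 + 476537 + 6478 = 654134 J = 654 kJ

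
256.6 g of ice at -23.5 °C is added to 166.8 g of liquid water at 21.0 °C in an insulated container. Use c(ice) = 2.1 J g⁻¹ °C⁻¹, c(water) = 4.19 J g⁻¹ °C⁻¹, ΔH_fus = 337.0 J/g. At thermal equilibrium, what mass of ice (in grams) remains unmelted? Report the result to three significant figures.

Heat to warm all ice to 0 °C: 256.6×2.1×23.5 = 12663 J
Heat released by water cooling to 0 °C: 166.8×4.19×21.0 = 14677 J
14677 J < 12663 + 256.6×337.0 = 99137.2 J, so not all ice melts; final T = 0 °C.
Heat left for melting: 14677 − 12663 = 2014 J
Mass melted = 2014 / 337.0 = 5.976 g
Ice remaining = 256.6 − 5.976 = 250.624 g

m_ice remaining = 251 g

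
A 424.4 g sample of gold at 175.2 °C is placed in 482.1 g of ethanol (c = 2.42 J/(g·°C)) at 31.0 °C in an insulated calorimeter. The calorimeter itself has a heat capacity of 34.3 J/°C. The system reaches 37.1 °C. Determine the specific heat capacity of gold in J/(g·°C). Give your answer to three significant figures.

q_gained = (482.1 × 2.42 + 34.3) × (37.1 − 31.0) = 7326 J
q_lost = 424.4 × c × (175.2 − 37.1) = 58609.64 c
Set equal: c = 7326 / 58609.64 = 0.125 J/(g·°C)

c = 0.125 J/(g·°C)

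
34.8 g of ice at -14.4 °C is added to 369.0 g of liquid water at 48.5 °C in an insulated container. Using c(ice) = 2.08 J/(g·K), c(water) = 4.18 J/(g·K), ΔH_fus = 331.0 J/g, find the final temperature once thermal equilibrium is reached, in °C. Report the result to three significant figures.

T_f = 36.9 °C

Heat to bring ice to 0 °C and melt it: q₁ = 34.8×2.08×14.4 + 34.8×331.0 = 12561 J
Heat the water can supply cooling to 0 °C: 369.0×4.18×48.5 = 74807.4 J > q₁, so all ice melts.
Energy balance: 369.0×4.18×(48.5 − T) = 12561 + 34.8×4.18×(T − 0)
1542.42(48.5 − T) = 12561 + 145.464 T
74807.4 − 12561 = 1687.884 T
T = 62246.4 / 1687.884 = 36.88 °C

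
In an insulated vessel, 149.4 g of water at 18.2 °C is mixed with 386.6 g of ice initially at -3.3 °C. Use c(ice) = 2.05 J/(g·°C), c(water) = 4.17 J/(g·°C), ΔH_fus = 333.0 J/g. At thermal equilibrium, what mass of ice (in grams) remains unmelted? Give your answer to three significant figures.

Heat to warm all ice to 0 °C: 386.6×2.05×3.3 = 2615.3 J
Heat released by water cooling to 0 °C: 149.4×4.17×18.2 = 11339 J
11339 J < 2615.3 + 386.6×333.0 = 131353.1 J, so not all ice melts; final T = 0 °C.
Heat left for melting: 11339 − 2615.3 = 8723.7 J
Mass melted = 8723.7 / 333.0 = 26.20 g
Ice remaining = 386.6 − 26.20 = 360.40 g

m_ice remaining = 360 g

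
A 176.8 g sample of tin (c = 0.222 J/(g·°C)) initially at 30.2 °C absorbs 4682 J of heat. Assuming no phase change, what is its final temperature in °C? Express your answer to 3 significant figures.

ΔT = q / (m c) = 4682 / (176.8 × 0.222) = 119.29 °C
T_f = 30.2 + 119.29 = 149.49 °C

T_f = 149 °C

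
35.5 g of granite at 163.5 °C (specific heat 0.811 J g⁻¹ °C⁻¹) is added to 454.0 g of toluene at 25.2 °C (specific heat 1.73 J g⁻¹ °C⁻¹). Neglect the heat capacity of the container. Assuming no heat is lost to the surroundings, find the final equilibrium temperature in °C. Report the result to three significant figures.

T_f = 30.1 °C

Heat lost by granite = heat gained by toluene.
(35.5)(0.811)(163.5 − T) = (454.0)(1.73)(T − 25.2)
28.7905 (163.5 − T) = 785.42 (T − 25.2)
4707.2 − 28.7905 T = 785.42 T − 19793
24500.2 = 814.2105 T
T = 30.09 °C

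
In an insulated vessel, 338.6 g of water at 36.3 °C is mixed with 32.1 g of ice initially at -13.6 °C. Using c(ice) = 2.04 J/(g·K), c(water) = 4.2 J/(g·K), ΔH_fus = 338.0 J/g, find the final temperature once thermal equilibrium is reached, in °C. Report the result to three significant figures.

T_f = 25.6 °C

Heat to bring ice to 0 °C and melt it: q₁ = 32.1×2.04×13.6 + 32.1×338.0 = 11740 J
Heat the water can supply cooling to 0 °C: 338.6×4.2×36.3 = 51623.0 J > q₁, so all ice melts.
Energy balance: 338.6×4.2×(36.3 − T) = 11740 + 32.1×4.2×(T − 0)
1422.12(36.3 − T) = 11740 + 134.82 T
51623.0 − 11740 = 1556.94 T
T = 39883.0 / 1556.94 = 25.62 °C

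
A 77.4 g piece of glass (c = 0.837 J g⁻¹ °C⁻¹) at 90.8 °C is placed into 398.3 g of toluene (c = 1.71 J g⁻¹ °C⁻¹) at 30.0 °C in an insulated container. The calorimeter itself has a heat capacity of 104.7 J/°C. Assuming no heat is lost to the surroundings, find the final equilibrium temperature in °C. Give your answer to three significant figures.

Heat lost by glass = heat gained by toluene + calorimeter.
(77.4)(0.837)(90.8 − T) = [(398.3)(1.71) + 104.7](T − 30.0)
64.7838 (90.8 − T) = 785.793 (T − 30.0)
5882.4 − 64.7838 T = 785.793 T − 23574
29456.4 = 850.5768 T
T = 34.63 °C

T_f = 34.6 °C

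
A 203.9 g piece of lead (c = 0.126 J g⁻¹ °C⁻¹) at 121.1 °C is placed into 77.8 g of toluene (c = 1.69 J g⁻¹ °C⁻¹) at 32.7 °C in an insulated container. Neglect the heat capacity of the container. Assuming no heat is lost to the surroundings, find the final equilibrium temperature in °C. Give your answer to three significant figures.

Heat lost by lead = heat gained by toluene.
(203.9)(0.126)(121.1 − T) = (77.8)(1.69)(T − 32.7)
25.6914 (121.1 − T) = 131.482 (T − 32.7)
3111.2 − 25.6914 T = 131.482 T − 4299.5
7410.7 = 157.1734 T
T = 47.1498 °C

T_f = 47.1 °C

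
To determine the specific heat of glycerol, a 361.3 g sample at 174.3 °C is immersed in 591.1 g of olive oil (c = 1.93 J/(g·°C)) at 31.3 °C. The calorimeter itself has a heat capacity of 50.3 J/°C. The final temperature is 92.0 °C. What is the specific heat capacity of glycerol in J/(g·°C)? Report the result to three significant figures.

q_gained = (591.1 × 1.93 + 50.3) × (92.0 − 31.3) = 72300 J
q_lost = 361.3 × c × (174.3 − 92.0) = 29734.99 c
Set equal: c = 72300 / 29734.99 = 2.43 J/(g·°C)

c = 2.43 J/(g·°C)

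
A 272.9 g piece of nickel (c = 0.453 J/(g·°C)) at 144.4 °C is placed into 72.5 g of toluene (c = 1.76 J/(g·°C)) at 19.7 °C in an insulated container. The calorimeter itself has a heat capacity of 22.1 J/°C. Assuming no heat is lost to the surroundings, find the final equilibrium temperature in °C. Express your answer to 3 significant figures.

Heat lost by nickel = heat gained by toluene + calorimeter.
(272.9)(0.453)(144.4 − T) = [(72.5)(1.76) + 22.1](T − 19.7)
123.6237 (144.4 − T) = 149.7 (T − 19.7)
17851 − 123.6237 T = 149.7 T − 2949.1
20800.1 = 273.3237 T
T = 76.10 °C

T_f = 76.1 °C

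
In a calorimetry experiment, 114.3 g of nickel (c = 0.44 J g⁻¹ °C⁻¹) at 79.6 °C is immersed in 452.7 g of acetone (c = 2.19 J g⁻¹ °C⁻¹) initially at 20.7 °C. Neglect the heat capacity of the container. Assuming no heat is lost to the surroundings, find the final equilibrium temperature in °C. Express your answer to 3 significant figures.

Heat lost by nickel = heat gained by acetone.
(114.3)(0.44)(79.6 − T) = (452.7)(2.19)(T − 20.7)
50.292 (79.6 − T) = 991.413 (T − 20.7)
4003.2 − 50.292 T = 991.413 T − 20522
24525.2 = 1041.705 T
T = 23.54 °C

T_f = 23.5 °C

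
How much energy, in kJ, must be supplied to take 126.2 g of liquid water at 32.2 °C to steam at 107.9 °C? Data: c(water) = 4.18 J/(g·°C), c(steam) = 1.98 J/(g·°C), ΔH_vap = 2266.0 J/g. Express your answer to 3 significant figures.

q = 324 kJ

q1 (heat water 32.2→100.0 °C): 126.2 × 4.18 × 67.8 = 35766 J
q2 (vaporize at 100 °C): 126.2 × 2266.0 = 285969 J
q3 (heat steam 100.0→107.9 °C): 126.2 × 1.98 × 7.9 = 1974 J
Total: 35766 + 285969 + 1974 = 323709 J = 324 kJ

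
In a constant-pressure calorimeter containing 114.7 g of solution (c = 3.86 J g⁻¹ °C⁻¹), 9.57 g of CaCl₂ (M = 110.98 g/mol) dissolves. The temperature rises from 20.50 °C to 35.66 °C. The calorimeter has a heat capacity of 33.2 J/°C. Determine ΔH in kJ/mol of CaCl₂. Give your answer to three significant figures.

|ΔT| = |35.66 − 20.50| = 15.16 °C
|q_surr| = (114.7 × 3.86 + 33.2) × 15.16 = 475.942 × 15.16 = 7215 J
n(CaCl₂) = 9.57 / 110.98 = 0.08623 mol
Temperature rose, so q_rxn = −|q_surr| = -7.215 kJ
ΔH = q_rxn / n = -83.67 kJ/mol

ΔH = -83.7 kJ/mol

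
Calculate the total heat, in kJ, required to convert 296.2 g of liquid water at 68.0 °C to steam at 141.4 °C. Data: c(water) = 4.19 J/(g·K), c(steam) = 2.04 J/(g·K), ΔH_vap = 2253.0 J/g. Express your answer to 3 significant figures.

q = 732 kJ

q1 (heat water 68.0→100.0 °C): 296.2 × 4.19 × 32.0 = 39714 J
q2 (vaporize at 100 °C): 296.2 × 2253.0 = 667339 J
q3 (heat steam 100.0→141.4 °C): 296.2 × 2.04 × 41.4 = 25016 J
Total: 39714 + 667339 + 25016 = 732069 J = 732 kJ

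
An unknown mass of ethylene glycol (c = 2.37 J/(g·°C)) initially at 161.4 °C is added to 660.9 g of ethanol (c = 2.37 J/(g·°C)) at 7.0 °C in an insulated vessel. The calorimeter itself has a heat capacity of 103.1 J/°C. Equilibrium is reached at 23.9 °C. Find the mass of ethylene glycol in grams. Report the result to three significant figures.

m = 86.6 g

q_gained = (660.9 × 2.37 + 103.1) × (23.9 − 7.0) = 28210 J
q_lost = m × 2.37 × (161.4 − 23.9) = 325.875 m
m = 28210 / 325.875 = 86.6 g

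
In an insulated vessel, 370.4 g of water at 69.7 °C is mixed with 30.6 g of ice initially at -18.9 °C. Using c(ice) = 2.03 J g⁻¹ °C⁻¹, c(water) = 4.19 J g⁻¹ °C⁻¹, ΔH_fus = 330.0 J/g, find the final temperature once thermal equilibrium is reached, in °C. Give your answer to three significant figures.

T_f = 57.7 °C

Heat to bring ice to 0 °C and melt it: q₁ = 30.6×2.03×18.9 + 30.6×330.0 = 11272 J
Heat the water can supply cooling to 0 °C: 370.4×4.19×69.7 = 108173 J > q₁, so all ice melts.
Energy balance: 370.4×4.19×(69.7 − T) = 11272 + 30.6×4.19×(T − 0)
1551.976(69.7 − T) = 11272 + 128.214 T
108173 − 11272 = 1680.190 T
T = 96901 / 1680.190 = 57.67 °C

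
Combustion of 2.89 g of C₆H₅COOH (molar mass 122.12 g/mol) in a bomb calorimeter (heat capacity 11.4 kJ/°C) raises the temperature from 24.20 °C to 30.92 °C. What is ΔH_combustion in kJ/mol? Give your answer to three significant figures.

ΔH = -3240 kJ/mol

ΔT = 30.92 − 24.20 = 6.72 °C
q_cal = C_cal × ΔT = 11.4 × 6.72 = 76.608 kJ
n = 2.89 / 122.12 = 0.02367 mol
q_rxn = −q_cal = -76.608 kJ
ΔH = -76.608 / 0.02367 = -3237 kJ/mol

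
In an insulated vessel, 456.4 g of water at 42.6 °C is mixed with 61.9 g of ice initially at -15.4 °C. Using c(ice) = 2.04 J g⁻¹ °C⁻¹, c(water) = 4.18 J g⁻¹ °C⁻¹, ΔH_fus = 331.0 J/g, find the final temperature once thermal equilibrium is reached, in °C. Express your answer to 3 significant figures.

T_f = 27.2 °C

Heat to bring ice to 0 °C and melt it: q₁ = 61.9×2.04×15.4 + 61.9×331.0 = 22434 J
Heat the water can supply cooling to 0 °C: 456.4×4.18×42.6 = 81270.2 J > q₁, so all ice melts.
Energy balance: 456.4×4.18×(42.6 − T) = 22434 + 61.9×4.18×(T − 0)
1907.752(42.6 − T) = 22434 + 258.742 T
81270.2 − 22434 = 2166.494 T
T = 58836.2 / 2166.494 = 27.16 °C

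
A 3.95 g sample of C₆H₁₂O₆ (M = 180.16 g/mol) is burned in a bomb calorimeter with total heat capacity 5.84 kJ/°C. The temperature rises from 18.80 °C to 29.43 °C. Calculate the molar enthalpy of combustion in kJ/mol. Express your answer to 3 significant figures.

ΔH = -2830 kJ/mol

ΔT = 29.43 − 18.80 = 10.63 °C
q_cal = C_cal × ΔT = 5.84 × 10.63 = 62.0792 kJ
n = 3.95 / 180.16 = 0.02192 mol
q_rxn = −q_cal = -62.0792 kJ
ΔH = -62.0792 / 0.02192 = -2832 kJ/mol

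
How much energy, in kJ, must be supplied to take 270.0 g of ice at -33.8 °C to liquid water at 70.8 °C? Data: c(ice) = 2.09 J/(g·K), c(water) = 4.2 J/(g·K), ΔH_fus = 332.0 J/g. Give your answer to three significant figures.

q1 (heat ice -33.8→0.0 °C): 270.0 × 2.09 × 33.8 = 19073 J
q2 (melt at 0 °C): 270.0 × 332.0 = 89640 J
q3 (heat water 0.0→70.8 °C): 270.0 × 4.2 × 70.8 = 80287 J
Total: 19073 + 89640 + 80287 = 189000 J = 189 kJ

q = 189 kJ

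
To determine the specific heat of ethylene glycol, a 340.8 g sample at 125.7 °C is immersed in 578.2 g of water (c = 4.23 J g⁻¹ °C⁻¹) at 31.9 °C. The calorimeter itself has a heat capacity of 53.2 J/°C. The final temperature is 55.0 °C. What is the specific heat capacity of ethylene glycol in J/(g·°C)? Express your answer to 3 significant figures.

q_gained = (578.2 × 4.23 + 53.2) × (55.0 − 31.9) = 57730 J
q_lost = 340.8 × c × (125.7 − 55.0) = 24094.56 c
Set equal: c = 57730 / 24094.56 = 2.40 J/(g·°C)

c = 2.40 J/(g·°C)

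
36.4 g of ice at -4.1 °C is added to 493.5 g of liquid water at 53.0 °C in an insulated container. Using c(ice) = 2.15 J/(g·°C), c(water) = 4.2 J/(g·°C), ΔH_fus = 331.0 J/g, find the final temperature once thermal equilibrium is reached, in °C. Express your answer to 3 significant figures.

T_f = 43.8 °C

Heat to bring ice to 0 °C and melt it: q₁ = 36.4×2.15×4.1 + 36.4×331.0 = 12369 J
Heat the water can supply cooling to 0 °C: 493.5×4.2×53.0 = 109853 J > q₁, so all ice melts.
Energy balance: 493.5×4.2×(53.0 − T) = 12369 + 36.4×4.2×(T − 0)
2072.7(53.0 − T) = 12369 + 152.88 T
109853 − 12369 = 2225.58 T
T = 97484 / 2225.58 = 43.80 °C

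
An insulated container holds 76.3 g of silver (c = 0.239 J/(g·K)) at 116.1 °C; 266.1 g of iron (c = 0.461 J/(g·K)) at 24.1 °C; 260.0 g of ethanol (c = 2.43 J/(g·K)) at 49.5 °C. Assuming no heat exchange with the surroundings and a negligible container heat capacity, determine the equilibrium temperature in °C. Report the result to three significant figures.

Σ mᵢcᵢ(T − Tᵢ) = 0  ⇒  T = Σ mᵢcᵢTᵢ / Σ mᵢcᵢ
Σ mᵢcᵢ = 76.3×0.239 + 266.1×0.461 + 260.0×2.43 = 772.7078
Σ mᵢcᵢTᵢ = 18.2357×116.1 + 122.6721×24.1 + 631.8×49.5 = 36348
T = 36348 / 772.7078 = 47.04 °C

T_f = 47.0 °C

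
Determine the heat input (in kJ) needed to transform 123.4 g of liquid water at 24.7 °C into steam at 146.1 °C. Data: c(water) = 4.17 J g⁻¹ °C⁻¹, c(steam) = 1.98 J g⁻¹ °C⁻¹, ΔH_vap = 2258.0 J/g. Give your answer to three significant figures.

q1 (heat water 24.7→100.0 °C): 123.4 × 4.17 × 75.3 = 38748 J
q2 (vaporize at 100 °C): 123.4 × 2258.0 = 278637 J
q3 (heat steam 100.0→146.1 °C): 123.4 × 1.98 × 46.1 = 11264 J
Total: 38748 + 278637 + 11264 = 328649 J = 329 kJ

q = 329 kJ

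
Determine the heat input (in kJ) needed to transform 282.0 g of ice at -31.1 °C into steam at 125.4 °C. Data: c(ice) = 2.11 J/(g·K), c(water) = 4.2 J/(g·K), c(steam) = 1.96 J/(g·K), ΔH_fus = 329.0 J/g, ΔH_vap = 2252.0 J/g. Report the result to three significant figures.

q = 879 kJ

q1 (heat ice -31.1→0.0 °C): 282.0 × 2.11 × 31.1 = 18505 J
q2 (melt at 0 °C): 282.0 × 329.0 = 92778 J
q3 (heat water 0.0→100.0 °C): 282.0 × 4.2 × 100.0 = 118440 J
q4 (vaporize at 100 °C): 282.0 × 2252.0 = 635064 J
q5 (heat steam 100.0→125.4 °C): 282.0 × 1.96 × 25.4 = 14039 J
Total: 18505 + 92778 + 118440 + 635064 + 14039 = 878826 J = 879 kJ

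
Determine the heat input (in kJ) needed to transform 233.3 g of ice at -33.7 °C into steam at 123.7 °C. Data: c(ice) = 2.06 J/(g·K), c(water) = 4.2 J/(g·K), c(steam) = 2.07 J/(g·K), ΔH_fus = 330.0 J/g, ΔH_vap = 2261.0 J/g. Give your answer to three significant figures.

q1 (heat ice -33.7→0.0 °C): 233.3 × 2.06 × 33.7 = 16196 J
q2 (melt at 0 °C): 233.3 × 330.0 = 76989 J
q3 (heat water 0.0→100.0 °C): 233.3 × 4.2 × 100.0 = 97986 J
q4 (vaporize at 100 °C): 233.3 × 2261.0 = 527491 J
q5 (heat steam 100.0→123.7 °C): 233.3 × 2.07 × 23.7 = 11445 J
Total: 16196 + 76989 + 97986 + 527491 + 11445 = 730107 J = 730 kJ

q = 730 kJ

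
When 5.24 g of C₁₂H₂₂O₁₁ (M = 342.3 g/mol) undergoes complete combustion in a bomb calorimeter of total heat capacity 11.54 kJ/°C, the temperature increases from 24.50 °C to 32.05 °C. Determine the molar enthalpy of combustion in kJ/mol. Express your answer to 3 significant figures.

ΔT = 32.05 − 24.50 = 7.55 °C
q_cal = C_cal × ΔT = 11.54 × 7.55 = 87.127 kJ
n = 5.24 / 342.3 = 0.01531 mol
q_rxn = −q_cal = -87.127 kJ
ΔH = -87.127 / 0.01531 = -5691 kJ/mol

ΔH = -5690 kJ/mol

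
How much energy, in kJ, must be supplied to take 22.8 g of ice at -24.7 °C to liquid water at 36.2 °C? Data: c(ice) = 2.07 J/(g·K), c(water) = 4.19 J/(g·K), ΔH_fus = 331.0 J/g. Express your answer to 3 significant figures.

q = 12.2 kJ

q1 (heat ice -24.7→0.0 °C): 22.8 × 2.07 × 24.7 = 1166 J
q2 (melt at 0 °C): 22.8 × 331.0 = 7547 J
q3 (heat water 0.0→36.2 °C): 22.8 × 4.19 × 36.2 = 3458 J
Total: 1166 + 7547 + 3458 = 12171 J = 12.2 kJ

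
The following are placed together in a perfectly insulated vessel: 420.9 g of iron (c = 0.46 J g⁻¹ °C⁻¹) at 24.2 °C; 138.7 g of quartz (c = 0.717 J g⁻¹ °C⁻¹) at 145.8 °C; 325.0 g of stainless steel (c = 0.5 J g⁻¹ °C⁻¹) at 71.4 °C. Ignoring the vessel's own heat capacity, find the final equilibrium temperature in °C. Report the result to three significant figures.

T_f = 67.6 °C

Σ mᵢcᵢ(T − Tᵢ) = 0  ⇒  T = Σ mᵢcᵢTᵢ / Σ mᵢcᵢ
Σ mᵢcᵢ = 420.9×0.46 + 138.7×0.717 + 325.0×0.5 = 455.5619
Σ mᵢcᵢTᵢ = 193.614×24.2 + 99.4479×145.8 + 162.5×71.4 = 30787
T = 30787 / 455.5619 = 67.58 °C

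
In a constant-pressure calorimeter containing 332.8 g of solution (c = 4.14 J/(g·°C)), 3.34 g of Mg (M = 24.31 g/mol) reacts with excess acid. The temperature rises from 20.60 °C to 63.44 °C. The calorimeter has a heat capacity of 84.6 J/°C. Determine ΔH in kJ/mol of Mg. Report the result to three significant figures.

ΔH = -456 kJ/mol

|ΔT| = |63.44 − 20.60| = 42.84 °C
|q_surr| = (332.8 × 4.14 + 84.6) × 42.84 = 1462.392 × 42.84 = 62650 J
n(Mg) = 3.34 / 24.31 = 0.1374 mol
Temperature rose, so q_rxn = −|q_surr| = -62.65 kJ
ΔH = q_rxn / n = -456.0 kJ/mol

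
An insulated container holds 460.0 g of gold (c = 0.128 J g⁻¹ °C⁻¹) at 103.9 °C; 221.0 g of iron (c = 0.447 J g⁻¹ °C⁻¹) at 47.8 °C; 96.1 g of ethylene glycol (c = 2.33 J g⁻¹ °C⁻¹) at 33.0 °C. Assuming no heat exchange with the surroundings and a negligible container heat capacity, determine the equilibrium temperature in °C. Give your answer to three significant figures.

T_f = 47.8 °C

Σ mᵢcᵢ(T − Tᵢ) = 0  ⇒  T = Σ mᵢcᵢTᵢ / Σ mᵢcᵢ
Σ mᵢcᵢ = 460.0×0.128 + 221.0×0.447 + 96.1×2.33 = 381.580
Σ mᵢcᵢTᵢ = 58.88×103.9 + 98.787×47.8 + 223.913×33.0 = 18229
T = 18229 / 381.580 = 47.77 °C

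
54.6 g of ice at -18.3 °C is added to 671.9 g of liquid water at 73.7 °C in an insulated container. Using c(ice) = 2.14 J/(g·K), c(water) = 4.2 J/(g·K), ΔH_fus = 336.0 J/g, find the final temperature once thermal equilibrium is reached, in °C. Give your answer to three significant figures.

T_f = 61.4 °C

Heat to bring ice to 0 °C and melt it: q₁ = 54.6×2.14×18.3 + 54.6×336.0 = 20484 J
Heat the water can supply cooling to 0 °C: 671.9×4.2×73.7 = 207980 J > q₁, so all ice melts.
Energy balance: 671.9×4.2×(73.7 − T) = 20484 + 54.6×4.2×(T − 0)
2821.98(73.7 − T) = 20484 + 229.32 T
207980 − 20484 = 3051.30 T
T = 187496 / 3051.30 = 61.448 °C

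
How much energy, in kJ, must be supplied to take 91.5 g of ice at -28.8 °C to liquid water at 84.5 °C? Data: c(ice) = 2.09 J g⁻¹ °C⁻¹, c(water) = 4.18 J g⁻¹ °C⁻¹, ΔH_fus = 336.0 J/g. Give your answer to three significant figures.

q = 68.6 kJ

q1 (heat ice -28.8→0.0 °C): 91.5 × 2.09 × 28.8 = 5508 J
q2 (melt at 0 °C): 91.5 × 336.0 = 30744 J
q3 (heat water 0.0→84.5 °C): 91.5 × 4.18 × 84.5 = 32319 J
Total: 5508 + 30744 + 32319 = 68571 J = 68.6 kJ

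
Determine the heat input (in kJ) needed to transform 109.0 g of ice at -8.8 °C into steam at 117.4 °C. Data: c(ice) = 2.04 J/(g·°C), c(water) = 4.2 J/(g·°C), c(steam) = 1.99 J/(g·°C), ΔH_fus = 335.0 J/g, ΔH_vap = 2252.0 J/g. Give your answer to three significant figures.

q = 333 kJ

q1 (heat ice -8.8→0.0 °C): 109.0 × 2.04 × 8.8 = 1957 J
q2 (melt at 0 °C): 109.0 × 335.0 = 36515 J
q3 (heat water 0.0→100.0 °C): 109.0 × 4.2 × 100.0 = 45780 J
q4 (vaporize at 100 °C): 109.0 × 2252.0 = 245468 J
q5 (heat steam 100.0→117.4 °C): 109.0 × 1.99 × 17.4 = 3774 J
Total: 1957 + 36515 + 45780 + 245468 + 3774 = 333494 J = 333 kJ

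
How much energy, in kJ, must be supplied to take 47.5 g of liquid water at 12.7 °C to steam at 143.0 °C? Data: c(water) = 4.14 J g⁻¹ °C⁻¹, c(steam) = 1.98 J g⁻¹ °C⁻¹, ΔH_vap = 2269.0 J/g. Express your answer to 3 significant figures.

q1 (heat water 12.7→100.0 °C): 47.5 × 4.14 × 87.3 = 17168 J
q2 (vaporize at 100 °C): 47.5 × 2269.0 = 107778 J
q3 (heat steam 100.0→143.0 °C): 47.5 × 1.98 × 43.0 = 4044 J
Total: 17168 + 107778 + 4044 = 128990 J = 129 kJ

q = 129 kJ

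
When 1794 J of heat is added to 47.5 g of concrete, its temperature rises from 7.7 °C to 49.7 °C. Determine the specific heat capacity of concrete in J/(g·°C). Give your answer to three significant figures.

c = 0.899 J/(g·°C)

c = q / (m ΔT) = 1794 / (47.5 × 42.0)
c = 1794 / 1995 = 0.899 J/(g·°C)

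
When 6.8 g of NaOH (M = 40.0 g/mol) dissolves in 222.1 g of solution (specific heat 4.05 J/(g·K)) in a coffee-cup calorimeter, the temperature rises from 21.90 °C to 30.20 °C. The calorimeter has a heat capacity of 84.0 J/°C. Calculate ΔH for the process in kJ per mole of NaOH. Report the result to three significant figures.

ΔH = -48.0 kJ/mol

|ΔT| = |30.20 − 21.90| = 8.30 °C
|q_surr| = (222.1 × 4.05 + 84.0) × 8.30 = 983.505 × 8.30 = 8163 J
n(NaOH) = 6.8 / 40.0 = 0.1700 mol
Temperature rose, so q_rxn = −|q_surr| = -8.163 kJ
ΔH = q_rxn / n = -48.02 kJ/mol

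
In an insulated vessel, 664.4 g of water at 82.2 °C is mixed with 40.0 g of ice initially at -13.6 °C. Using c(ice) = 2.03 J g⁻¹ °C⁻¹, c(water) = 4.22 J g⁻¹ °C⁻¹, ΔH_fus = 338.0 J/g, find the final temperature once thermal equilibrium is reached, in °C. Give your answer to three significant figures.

Heat to bring ice to 0 °C and melt it: q₁ = 40.0×2.03×13.6 + 40.0×338.0 = 14624 J
Heat the water can supply cooling to 0 °C: 664.4×4.22×82.2 = 230470 J > q₁, so all ice melts.
Energy balance: 664.4×4.22×(82.2 − T) = 14624 + 40.0×4.22×(T − 0)
2803.768(82.2 − T) = 14624 + 168.8 T
230470 − 14624 = 2972.568 T
T = 215846 / 2972.568 = 72.61 °C

T_f = 72.6 °C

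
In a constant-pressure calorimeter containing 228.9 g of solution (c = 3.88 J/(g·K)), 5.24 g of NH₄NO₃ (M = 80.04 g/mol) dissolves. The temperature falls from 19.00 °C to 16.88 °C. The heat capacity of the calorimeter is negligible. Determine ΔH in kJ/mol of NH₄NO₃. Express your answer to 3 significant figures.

ΔH = 28.8 kJ/mol

|ΔT| = |16.88 − 19.00| = 2.12 °C
|q_surr| = (228.9 × 3.88) × 2.12 = 888.132 × 2.12 = 1883 J
n(NH₄NO₃) = 5.24 / 80.04 = 0.06547 mol
Temperature fell, so q_rxn = +|q_surr| = 1.883 kJ
ΔH = q_rxn / n = 28.76 kJ/mol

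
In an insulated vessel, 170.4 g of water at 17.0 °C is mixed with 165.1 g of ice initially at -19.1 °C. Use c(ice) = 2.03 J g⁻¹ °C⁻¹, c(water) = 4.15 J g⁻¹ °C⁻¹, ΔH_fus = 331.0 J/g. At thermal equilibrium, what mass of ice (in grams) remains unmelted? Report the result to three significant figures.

m_ice remaining = 148 g

Heat to warm all ice to 0 °C: 165.1×2.03×19.1 = 6401.4 J
Heat released by water cooling to 0 °C: 170.4×4.15×17.0 = 12022 J
12022 J < 6401.4 + 165.1×331.0 = 61049.5 J, so not all ice melts; final T = 0 °C.
Heat left for melting: 12022 − 6401.4 = 5620.6 J
Mass melted = 5620.6 / 331.0 = 16.98 g
Ice remaining = 165.1 − 16.98 = 148.12 g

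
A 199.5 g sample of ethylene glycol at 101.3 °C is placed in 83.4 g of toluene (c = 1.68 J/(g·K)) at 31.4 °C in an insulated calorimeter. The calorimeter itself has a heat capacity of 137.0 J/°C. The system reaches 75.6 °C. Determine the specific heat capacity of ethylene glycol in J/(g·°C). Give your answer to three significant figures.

c = 2.39 J/(g·°C)

q_gained = (83.4 × 1.68 + 137.0) × (75.6 − 31.4) = 12250 J
q_lost = 199.5 × c × (101.3 − 75.6) = 5127.15 c
Set equal: c = 12250 / 5127.15 = 2.39 J/(g·°C)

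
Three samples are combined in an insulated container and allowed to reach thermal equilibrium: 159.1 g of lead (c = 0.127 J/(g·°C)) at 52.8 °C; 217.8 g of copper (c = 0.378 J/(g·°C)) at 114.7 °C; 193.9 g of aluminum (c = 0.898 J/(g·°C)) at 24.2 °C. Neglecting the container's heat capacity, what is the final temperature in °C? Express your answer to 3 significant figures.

T_f = 53.2 °C

Σ mᵢcᵢ(T − Tᵢ) = 0  ⇒  T = Σ mᵢcᵢTᵢ / Σ mᵢcᵢ
Σ mᵢcᵢ = 159.1×0.127 + 217.8×0.378 + 193.9×0.898 = 276.6563
Σ mᵢcᵢTᵢ = 20.2057×52.8 + 82.3284×114.7 + 174.1222×24.2 = 14724
T = 14724 / 276.6563 = 53.22 °C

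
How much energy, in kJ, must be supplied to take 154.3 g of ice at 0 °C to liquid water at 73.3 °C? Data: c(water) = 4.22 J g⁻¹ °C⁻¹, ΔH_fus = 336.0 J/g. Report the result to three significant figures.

q1 (melt at 0 °C): 154.3 × 336.0 = 51845 J
q2 (heat water 0.0→73.3 °C): 154.3 × 4.22 × 73.3 = 47729 J
Total: 51845 + 47729 = 99574 J = 99.6 kJ

q = 99.6 kJ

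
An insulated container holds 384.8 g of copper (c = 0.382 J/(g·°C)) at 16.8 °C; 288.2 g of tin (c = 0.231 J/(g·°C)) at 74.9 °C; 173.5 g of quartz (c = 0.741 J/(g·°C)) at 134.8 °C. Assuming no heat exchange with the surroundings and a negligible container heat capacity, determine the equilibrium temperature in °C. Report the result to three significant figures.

T_f = 72.4 °C

Σ mᵢcᵢ(T − Tᵢ) = 0  ⇒  T = Σ mᵢcᵢTᵢ / Σ mᵢcᵢ
Σ mᵢcᵢ = 384.8×0.382 + 288.2×0.231 + 173.5×0.741 = 342.1313
Σ mᵢcᵢTᵢ = 146.9936×16.8 + 66.5742×74.9 + 128.5635×134.8 = 24786
T = 24786 / 342.1313 = 72.446 °C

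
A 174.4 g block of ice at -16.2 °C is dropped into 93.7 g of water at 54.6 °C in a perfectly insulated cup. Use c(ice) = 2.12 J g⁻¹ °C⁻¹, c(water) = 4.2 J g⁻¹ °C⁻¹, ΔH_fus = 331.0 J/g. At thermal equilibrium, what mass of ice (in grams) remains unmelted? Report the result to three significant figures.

m_ice remaining = 128 g

Heat to warm all ice to 0 °C: 174.4×2.12×16.2 = 5989.6 J
Heat released by water cooling to 0 °C: 93.7×4.2×54.6 = 21487 J
21487 J < 5989.6 + 174.4×331.0 = 63716.0 J, so not all ice melts; final T = 0 °C.
Heat left for melting: 21487 − 5989.6 = 15497.4 J
Mass melted = 15497.4 / 331.0 = 46.82 g
Ice remaining = 174.4 − 46.82 = 127.58 g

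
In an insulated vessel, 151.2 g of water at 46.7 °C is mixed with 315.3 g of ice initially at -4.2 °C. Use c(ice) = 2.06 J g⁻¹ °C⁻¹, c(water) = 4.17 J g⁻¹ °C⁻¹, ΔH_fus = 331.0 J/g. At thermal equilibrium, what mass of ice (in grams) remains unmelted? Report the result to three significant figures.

Heat to warm all ice to 0 °C: 315.3×2.06×4.2 = 2728.0 J
Heat released by water cooling to 0 °C: 151.2×4.17×46.7 = 29445 J
29445 J < 2728.0 + 315.3×331.0 = 107092.3 J, so not all ice melts; final T = 0 °C.
Heat left for melting: 29445 − 2728.0 = 26717.0 J
Mass melted = 26717.0 / 331.0 = 80.72 g
Ice remaining = 315.3 − 80.72 = 234.58 g

m_ice remaining = 235 g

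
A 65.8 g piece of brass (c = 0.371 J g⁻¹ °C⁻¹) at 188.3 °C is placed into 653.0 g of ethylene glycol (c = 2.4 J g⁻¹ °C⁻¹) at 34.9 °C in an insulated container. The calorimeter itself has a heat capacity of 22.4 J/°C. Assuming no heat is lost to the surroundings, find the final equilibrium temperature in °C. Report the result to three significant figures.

Heat lost by brass = heat gained by ethylene glycol + calorimeter.
(65.8)(0.371)(188.3 − T) = [(653.0)(2.4) + 22.4](T − 34.9)
24.4118 (188.3 − T) = 1589.6 (T − 34.9)
4596.7 − 24.4118 T = 1589.6 T − 55477
60073.7 = 1614.0118 T
T = 37.22 °C

T_f = 37.2 °C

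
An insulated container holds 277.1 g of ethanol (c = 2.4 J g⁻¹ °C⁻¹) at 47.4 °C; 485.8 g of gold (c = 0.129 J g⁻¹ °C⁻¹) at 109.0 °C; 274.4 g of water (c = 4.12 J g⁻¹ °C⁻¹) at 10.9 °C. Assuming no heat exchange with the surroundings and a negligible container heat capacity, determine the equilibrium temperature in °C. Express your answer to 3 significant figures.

Σ mᵢcᵢ(T − Tᵢ) = 0  ⇒  T = Σ mᵢcᵢTᵢ / Σ mᵢcᵢ
Σ mᵢcᵢ = 277.1×2.4 + 485.8×0.129 + 274.4×4.12 = 1858.2362
Σ mᵢcᵢTᵢ = 665.04×47.4 + 62.6682×109.0 + 1130.528×10.9 = 50676
T = 50676 / 1858.2362 = 27.27 °C

T_f = 27.3 °C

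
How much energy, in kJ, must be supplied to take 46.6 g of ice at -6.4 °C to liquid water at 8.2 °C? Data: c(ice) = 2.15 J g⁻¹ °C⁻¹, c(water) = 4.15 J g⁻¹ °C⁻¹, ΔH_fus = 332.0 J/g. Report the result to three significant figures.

q1 (heat ice -6.4→0.0 °C): 46.6 × 2.15 × 6.4 = 641 J
q2 (melt at 0 °C): 46.6 × 332.0 = 15471 J
q3 (heat water 0.0→8.2 °C): 46.6 × 4.15 × 8.2 = 1586 J
Total: 641 + 15471 + 1586 = 17698 J = 17.7 kJ

q = 17.7 kJ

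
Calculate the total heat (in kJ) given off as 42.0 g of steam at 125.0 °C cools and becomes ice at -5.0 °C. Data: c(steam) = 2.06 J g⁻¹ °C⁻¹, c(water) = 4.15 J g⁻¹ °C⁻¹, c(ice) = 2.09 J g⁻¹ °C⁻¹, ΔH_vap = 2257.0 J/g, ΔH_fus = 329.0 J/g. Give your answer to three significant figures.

q = 129 kJ

q1 (cool steam 125.0→100 °C): 42.0 × 2.06 × 25.0 = 2163 J
q2 (condense at 100 °C): 42.0 × 2257.0 = 94794 J
q3 (cool water 100→0 °C): 42.0 × 4.15 × 100.0 = 17430 J
q4 (freeze at 0 °C): 42.0 × 329.0 = 13818 J
q5 (cool ice 0→-5.0 °C): 42.0 × 2.09 × 5.0 = 439 J
Total: 2163 + 94794 + 17430 + 13818 + 439 = 128644 J = 129 kJ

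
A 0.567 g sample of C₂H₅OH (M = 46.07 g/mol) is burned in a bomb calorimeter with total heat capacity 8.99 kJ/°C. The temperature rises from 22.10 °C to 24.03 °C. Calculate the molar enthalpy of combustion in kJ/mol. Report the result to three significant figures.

ΔT = 24.03 − 22.10 = 1.93 °C
q_cal = C_cal × ΔT = 8.99 × 1.93 = 17.3507 kJ
n = 0.567 / 46.07 = 0.01231 mol
q_rxn = −q_cal = -17.3507 kJ
ΔH = -17.3507 / 0.01231 = -1409 kJ/mol

ΔH = -1410 kJ/mol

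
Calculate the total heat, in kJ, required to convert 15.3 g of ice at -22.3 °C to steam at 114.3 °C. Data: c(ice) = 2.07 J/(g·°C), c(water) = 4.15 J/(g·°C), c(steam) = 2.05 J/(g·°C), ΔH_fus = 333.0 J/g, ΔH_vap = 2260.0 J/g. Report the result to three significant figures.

q1 (heat ice -22.3→0.0 °C): 15.3 × 2.07 × 22.3 = 706 J
q2 (melt at 0 °C): 15.3 × 333.0 = 5095 J
q3 (heat water 0.0→100.0 °C): 15.3 × 4.15 × 100.0 = 6350 J
q4 (vaporize at 100 °C): 15.3 × 2260.0 = 34578 J
q5 (heat steam 100.0→114.3 °C): 15.3 × 2.05 × 14.3 = 449 J
Total: 706 + 5095 + 6350 + 34578 + 449 = 47178 J = 47.2 kJ

q = 47.2 kJ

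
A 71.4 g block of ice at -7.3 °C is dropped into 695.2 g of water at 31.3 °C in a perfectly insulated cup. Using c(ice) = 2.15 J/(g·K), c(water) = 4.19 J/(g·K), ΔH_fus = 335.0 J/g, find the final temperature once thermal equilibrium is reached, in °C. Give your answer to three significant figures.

T_f = 20.6 °C

Heat to bring ice to 0 °C and melt it: q₁ = 71.4×2.15×7.3 + 71.4×335.0 = 25040 J
Heat the water can supply cooling to 0 °C: 695.2×4.19×31.3 = 91173.4 J > q₁, so all ice melts.
Energy balance: 695.2×4.19×(31.3 − T) = 25040 + 71.4×4.19×(T − 0)
2912.888(31.3 − T) = 25040 + 299.166 T
91173.4 − 25040 = 3212.054 T
T = 66133.4 / 3212.054 = 20.59 °C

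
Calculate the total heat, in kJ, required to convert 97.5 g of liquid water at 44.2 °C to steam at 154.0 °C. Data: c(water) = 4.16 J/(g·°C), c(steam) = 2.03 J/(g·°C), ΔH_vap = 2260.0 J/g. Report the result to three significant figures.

q = 254 kJ

q1 (heat water 44.2→100.0 °C): 97.5 × 4.16 × 55.8 = 22632 J
q2 (vaporize at 100 °C): 97.5 × 2260.0 = 220350 J
q3 (heat steam 100.0→154.0 °C): 97.5 × 2.03 × 54.0 = 10688 J
Total: 22632 + 220350 + 10688 = 253670 J = 254 kJ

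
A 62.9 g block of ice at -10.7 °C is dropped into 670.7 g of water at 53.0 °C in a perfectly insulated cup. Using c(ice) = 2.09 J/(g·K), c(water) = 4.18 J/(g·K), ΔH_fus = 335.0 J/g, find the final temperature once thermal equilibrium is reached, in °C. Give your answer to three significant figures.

T_f = 41.1 °C

Heat to bring ice to 0 °C and melt it: q₁ = 62.9×2.09×10.7 + 62.9×335.0 = 22478 J
Heat the water can supply cooling to 0 °C: 670.7×4.18×53.0 = 148587 J > q₁, so all ice melts.
Energy balance: 670.7×4.18×(53.0 − T) = 22478 + 62.9×4.18×(T − 0)
2803.526(53.0 − T) = 22478 + 262.922 T
148587 − 22478 = 3066.448 T
T = 126109 / 3066.448 = 41.13 °C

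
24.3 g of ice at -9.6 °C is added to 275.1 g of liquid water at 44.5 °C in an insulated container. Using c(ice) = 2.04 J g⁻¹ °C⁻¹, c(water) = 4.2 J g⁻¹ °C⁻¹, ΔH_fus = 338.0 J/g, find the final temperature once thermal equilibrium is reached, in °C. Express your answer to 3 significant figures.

Heat to bring ice to 0 °C and melt it: q₁ = 24.3×2.04×9.6 + 24.3×338.0 = 8689.3 J
Heat the water can supply cooling to 0 °C: 275.1×4.2×44.5 = 51416.2 J > q₁, so all ice melts.
Energy balance: 275.1×4.2×(44.5 − T) = 8689.3 + 24.3×4.2×(T − 0)
1155.42(44.5 − T) = 8689.3 + 102.06 T
51416.2 − 8689.3 = 1257.48 T
T = 42726.9 / 1257.48 = 33.98 °C

T_f = 34.0 °C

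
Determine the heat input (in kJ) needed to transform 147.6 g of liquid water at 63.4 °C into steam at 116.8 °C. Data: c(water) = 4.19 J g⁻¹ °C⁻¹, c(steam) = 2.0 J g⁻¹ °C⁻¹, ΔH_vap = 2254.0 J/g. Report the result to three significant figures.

q1 (heat water 63.4→100.0 °C): 147.6 × 4.19 × 36.6 = 22635 J
q2 (vaporize at 100 °C): 147.6 × 2254.0 = 332690 J
q3 (heat steam 100.0→116.8 °C): 147.6 × 2.0 × 16.8 = 4959 J
Total: 22635 + 332690 + 4959 = 360284 J = 360 kJ

q = 360 kJ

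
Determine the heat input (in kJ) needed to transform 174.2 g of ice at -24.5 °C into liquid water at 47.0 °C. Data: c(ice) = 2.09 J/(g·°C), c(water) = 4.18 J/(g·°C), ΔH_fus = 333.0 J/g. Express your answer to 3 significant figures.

q1 (heat ice -24.5→0.0 °C): 174.2 × 2.09 × 24.5 = 8920 J
q2 (melt at 0 °C): 174.2 × 333.0 = 58009 J
q3 (heat water 0.0→47.0 °C): 174.2 × 4.18 × 47.0 = 34223 J
Total: 8920 + 58009 + 34223 = 101152 J = 101 kJ

q = 101 kJ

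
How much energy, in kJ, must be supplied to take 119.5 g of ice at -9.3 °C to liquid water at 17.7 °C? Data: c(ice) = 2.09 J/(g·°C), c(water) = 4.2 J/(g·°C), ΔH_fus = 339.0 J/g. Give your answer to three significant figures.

q1 (heat ice -9.3→0.0 °C): 119.5 × 2.09 × 9.3 = 2323 J
q2 (melt at 0 °C): 119.5 × 339.0 = 40511 J
q3 (heat water 0.0→17.7 °C): 119.5 × 4.2 × 17.7 = 8884 J
Total: 2323 + 40511 + 8884 = 51718 J = 51.7 kJ

q = 51.7 kJ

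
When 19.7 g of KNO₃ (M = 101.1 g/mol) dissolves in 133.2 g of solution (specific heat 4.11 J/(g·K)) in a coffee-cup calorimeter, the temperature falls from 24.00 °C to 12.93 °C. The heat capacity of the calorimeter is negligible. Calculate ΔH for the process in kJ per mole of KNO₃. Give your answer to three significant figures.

|ΔT| = |12.93 − 24.00| = 11.07 °C
|q_surr| = (133.2 × 4.11) × 11.07 = 547.452 × 11.07 = 6060 J
n(KNO₃) = 19.7 / 101.1 = 0.1949 mol
Temperature fell, so q_rxn = +|q_surr| = 6.060 kJ
ΔH = q_rxn / n = 31.09 kJ/mol

ΔH = 31.1 kJ/mol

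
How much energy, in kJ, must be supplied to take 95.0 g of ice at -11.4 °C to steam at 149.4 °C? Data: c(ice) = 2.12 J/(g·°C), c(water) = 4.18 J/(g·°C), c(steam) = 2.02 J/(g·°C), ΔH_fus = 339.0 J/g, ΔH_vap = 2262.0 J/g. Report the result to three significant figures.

q = 299 kJ

q1 (heat ice -11.4→0.0 °C): 95.0 × 2.12 × 11.4 = 2296 J
q2 (melt at 0 °C): 95.0 × 339.0 = 32205 J
q3 (heat water 0.0→100.0 °C): 95.0 × 4.18 × 100.0 = 39710 J
q4 (vaporize at 100 °C): 95.0 × 2262.0 = 214890 J
q5 (heat steam 100.0→149.4 °C): 95.0 × 2.02 × 49.4 = 9480 J
Total: 2296 + 32205 + 39710 + 214890 + 9480 = 298581 J = 299 kJ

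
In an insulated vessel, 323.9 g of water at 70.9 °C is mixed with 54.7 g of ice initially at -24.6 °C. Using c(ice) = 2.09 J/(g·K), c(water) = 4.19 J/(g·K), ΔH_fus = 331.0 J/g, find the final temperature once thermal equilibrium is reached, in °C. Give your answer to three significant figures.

Heat to bring ice to 0 °C and melt it: q₁ = 54.7×2.09×24.6 + 54.7×331.0 = 20918 J
Heat the water can supply cooling to 0 °C: 323.9×4.19×70.9 = 96221.3 J > q₁, so all ice melts.
Energy balance: 323.9×4.19×(70.9 − T) = 20918 + 54.7×4.19×(T − 0)
1357.141(70.9 − T) = 20918 + 229.193 T
96221.3 − 20918 = 1586.334 T
T = 75303.3 / 1586.334 = 47.47 °C

T_f = 47.5 °C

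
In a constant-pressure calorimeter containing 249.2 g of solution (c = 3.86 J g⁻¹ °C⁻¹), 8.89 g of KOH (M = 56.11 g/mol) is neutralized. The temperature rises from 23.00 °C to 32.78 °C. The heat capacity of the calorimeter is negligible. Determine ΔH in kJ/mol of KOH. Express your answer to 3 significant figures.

|ΔT| = |32.78 − 23.00| = 9.78 °C
|q_surr| = (249.2 × 3.86) × 9.78 = 961.912 × 9.78 = 9407 J
n(KOH) = 8.89 / 56.11 = 0.1584 mol
Temperature rose, so q_rxn = −|q_surr| = -9.407 kJ
ΔH = q_rxn / n = -59.39 kJ/mol

ΔH = -59.4 kJ/mol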